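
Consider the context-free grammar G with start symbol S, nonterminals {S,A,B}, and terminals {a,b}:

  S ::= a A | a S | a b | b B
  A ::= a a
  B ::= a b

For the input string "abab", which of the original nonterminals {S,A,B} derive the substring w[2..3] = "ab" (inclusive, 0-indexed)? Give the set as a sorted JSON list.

CNF form of G:
  S -> T0 A | T0 S | T0 T1 | T1 B
  A -> T0 T0
  B -> T0 T1
  T0 -> a
  T1 -> b

CYK table (by increasing span), restricted to cells inside w[2..3]:
  cell(2,2) a: {T0}  orig:{}
  cell(3,3) b: {T1}  orig:{}
  cell(2,3) ab: {B,S}

Original NTs in T[2,3] deriving "ab": ["B", "S"]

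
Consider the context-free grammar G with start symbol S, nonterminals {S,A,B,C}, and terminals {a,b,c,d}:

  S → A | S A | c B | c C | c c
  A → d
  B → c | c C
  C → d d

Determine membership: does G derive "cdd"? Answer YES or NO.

CNF form of G:
  S -> S A | T0 B | T0 C | T0 T0 | d
  A -> d
  B -> T0 C | c
  C -> T1 T1
  T0 -> c
  T1 -> d

CYK fill:
  T[0,0] 'c' = {B,T0}  orig:{B}
  T[1,1] 'd' = {A,S,T1}  orig:{A,S}
  T[2,2] 'd' = {A,S,T1}  orig:{A,S}
  T[0,1] 'cd' = ∅
  T[1,2] 'dd' = {C,S}
  T[0,2] 'cdd' = {B,S}

S ∈ T[0,2] ⇒ YES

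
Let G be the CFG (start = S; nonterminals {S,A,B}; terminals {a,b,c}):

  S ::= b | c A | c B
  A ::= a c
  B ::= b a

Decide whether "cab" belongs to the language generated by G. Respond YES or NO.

Convert to CNF:
  S -> T1 A | T1 B | b
  A -> T0 T1
  B -> T2 T0
  T0 -> a
  T1 -> c
  T2 -> b

Fill CYK table bottom-up:
  cell(0,0) c: {T1}  orig:{}
  cell(1,1) a: {T0}  orig:{}
  cell(2,2) b: {S,T2}  orig:{S}
  cell(0,1) ca: ∅
  cell(1,2) ab: ∅
  cell(0,2) cab: ∅

S ∉ T[0,2] ⇒ NO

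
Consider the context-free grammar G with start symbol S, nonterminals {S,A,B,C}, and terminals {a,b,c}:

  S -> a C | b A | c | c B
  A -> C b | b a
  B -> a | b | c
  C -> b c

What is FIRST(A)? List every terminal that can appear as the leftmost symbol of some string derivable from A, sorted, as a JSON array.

FIRST iteration:
iter 1:
  A via A→b a: +{b}
  B via B→a: +{a}
  B via B→b: +{b}
  B via B→c: +{c}
  C via C→b c: +{b}
  S via S→a C: +{a}
  S via S→b A: +{b}
  S via S→c: +{c}
  FIRST[S]={a,b,c}  FIRST[A]={b}  FIRST[B]={a,b,c}  FIRST[C]={b}
iter 2: — fixpoint
  FIRST[S]={a,b,c}  FIRST[A]={b}  FIRST[B]={a,b,c}  FIRST[C]={b}

FIRST(A) = ["b"]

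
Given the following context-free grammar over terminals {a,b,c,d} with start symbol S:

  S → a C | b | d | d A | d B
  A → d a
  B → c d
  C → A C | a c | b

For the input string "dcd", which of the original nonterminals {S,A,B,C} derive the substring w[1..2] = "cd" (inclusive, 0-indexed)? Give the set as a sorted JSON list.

CNF form of G:
  S -> T0 A | T0 B | T1 C | b | d
  A -> T0 T1
  B -> T2 T0
  C -> A C | T1 T2 | b
  T0 -> d
  T1 -> a
  T2 -> c

CYK table (by increasing span) (cells [i..j] with 1 ≤ i ≤ j ≤ 2 only):
  T[1,1] 'c' = {T2}  orig:{}
  T[2,2] 'd' = {S,T0}  orig:{S}
  T[1,2] 'cd' = {B}

Original NTs in T[1,2] deriving "cd": ["B"]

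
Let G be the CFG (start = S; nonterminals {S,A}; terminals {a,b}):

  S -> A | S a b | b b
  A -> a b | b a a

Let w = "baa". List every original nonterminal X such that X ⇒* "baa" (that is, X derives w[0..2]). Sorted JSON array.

CNF form of G:
  S -> S X3 | T0 T1 | T1 T1 | T1 X4
  A -> T0 T1 | T1 X2
  T0 -> a
  T1 -> b
  X2 -> T0 T0
  X3 -> T0 T1
  X4 -> T0 T0

CYK fill, restricted to cells inside w[0..2]:
  [0..0]={T1}  "b"  orig:{}
  [1..1]={T0}  "a"  orig:{}
  [2..2]={T0}  "a"  orig:{}
  [0..1]=∅  "ba"
  [1..2]={X2,X4}  "aa"  orig:{}
  [0..2]={A,S}  "baa"

Original NTs in T[0,2] deriving "baa": ["A", "S"]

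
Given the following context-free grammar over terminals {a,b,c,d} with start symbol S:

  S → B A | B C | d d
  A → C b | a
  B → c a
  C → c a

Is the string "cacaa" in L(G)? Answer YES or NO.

Convert to CNF:
  S -> B A | B C | T3 T3
  A -> C T0 | a
  B -> T1 T2
  C -> T1 T2
  T0 -> b
  T1 -> c
  T2 -> a
  T3 -> d

Fill CYK table bottom-up:
  [0..0]={T1}  "c"  orig:{}
  [1..1]={A,T2}  "a"  orig:{A}
  [2..2]={T1}  "c"  orig:{}
  [3..3]={A,T2}  "a"  orig:{A}
  [4..4]={A,T2}  "a"  orig:{A}
  [0..1]={B,C}  "ca"
  [1..2]=∅  "ac"
  [2..3]={B,C}  "ca"
  [3..4]=∅  "aa"
  [0..2]=∅  "cac"
  [1..3]=∅  "aca"
  [2..4]={S}  "caa"
  [0..3]={S}  "caca"
  [1..4]=∅  "acaa"
  [0..4]=∅  "cacaa"

S ∉ T[0,4] ⇒ NO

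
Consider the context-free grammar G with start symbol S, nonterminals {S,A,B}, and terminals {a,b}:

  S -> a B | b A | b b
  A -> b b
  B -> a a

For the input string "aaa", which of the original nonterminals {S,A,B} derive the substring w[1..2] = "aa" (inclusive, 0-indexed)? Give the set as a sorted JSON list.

CNF form of G:
  S -> T0 A | T0 T0 | T1 B
  A -> T0 T0
  B -> T1 T1
  T0 -> b
  T1 -> a

CYK table (by increasing span) (cells [i..j] with 1 ≤ i ≤ j ≤ 2 only):
  cell(1,1) a: {T1}  orig:{}
  cell(2,2) a: {T1}  orig:{}
  cell(1,2) aa: {B}

Original NTs in T[1,2] deriving "aa": ["B"]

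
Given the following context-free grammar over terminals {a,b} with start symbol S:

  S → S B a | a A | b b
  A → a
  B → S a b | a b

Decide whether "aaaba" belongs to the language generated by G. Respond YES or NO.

CNF form of G:
  S -> S X3 | T0 A | T1 T1
  A -> a
  B -> S X2 | T0 T1
  T0 -> a
  T1 -> b
  X2 -> T0 T1
  X3 -> B T0

Fill CYK table bottom-up:
  [0..0]={A,T0}  "a"  orig:{A}
  [1..1]={A,T0}  "a"  orig:{A}
  [2..2]={A,T0}  "a"  orig:{A}
  [3..3]={T1}  "b"  orig:{}
  [4..4]={A,T0}  "a"  orig:{A}
  [0..1]={S}  "aa"
  [1..2]={S}  "aa"
  [2..3]={B,X2}  "ab"  orig:{B}
  [3..4]=∅  "ba"
  [0..2]=∅  "aaa"
  [1..3]=∅  "aab"
  [2..4]={X3}  "aba"  orig:{}
  [0..3]={B}  "aaab"
  [1..4]=∅  "aaba"
  [0..4]={S,X3}  "aaaba"  orig:{S}

S ∈ T[0,4] ⇒ YES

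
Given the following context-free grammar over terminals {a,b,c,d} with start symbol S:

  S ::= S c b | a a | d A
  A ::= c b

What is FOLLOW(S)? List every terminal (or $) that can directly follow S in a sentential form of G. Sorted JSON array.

FIRST iteration:
round 1:
  A via A→c b: +{c}
  S via S→a a: +{a}
  S via S→d A: +{d}
  FIRST[S]={a,d}  FIRST[A]={c}
round 2: (no change)
  FIRST[S]={a,d}  FIRST[A]={c}

FOLLOW iteration:
FOLLOW(S) := {$}
iter 1:
  S→S c b: FOLLOW(S) ⊇ FIRST(c) = {c}; new: +{c}
  S→d A: FOLLOW(A) ⊇ FOLLOW(S) ⊇ {$,c}; new: +{$,c}
  FOLLOW(S)={$,c}  FOLLOW(A)={$,c}
iter 2: (stable)
  FOLLOW(S)={$,c}  FOLLOW(A)={$,c}

FOLLOW(S) = ["$", "c"]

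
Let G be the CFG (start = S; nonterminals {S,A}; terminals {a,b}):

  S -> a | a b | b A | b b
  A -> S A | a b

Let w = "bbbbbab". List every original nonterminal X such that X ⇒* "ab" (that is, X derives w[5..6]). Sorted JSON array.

Convert to CNF:
  S -> T0 T1 | T1 A | T1 T1 | a
  A -> S A | T0 T1
  T0 -> a
  T1 -> b

Fill CYK table bottom-up, restricted to cells inside w[5..6]:
  T[5,5] 'a' = {S,T0}  orig:{S}
  T[6,6] 'b' = {T1}  orig:{}
  T[5,6] 'ab' = {A,S}

Original NTs in T[5,6] deriving "ab": ["A", "S"]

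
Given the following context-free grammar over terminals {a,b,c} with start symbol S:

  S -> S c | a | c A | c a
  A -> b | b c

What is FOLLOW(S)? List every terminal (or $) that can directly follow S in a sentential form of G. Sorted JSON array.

Compute FIRST by fixpoint:
iter 1:
  A via A→b: +{b}
  S via S→a: +{a}
  S via S→c A: +{c}
  S: {a,c}  A: {b}
iter 2: done
  S: {a,c}  A: {b}

FOLLOW sets:
seed FOLLOW(S) with $
[1]
  S→S c: FOLLOW(S) ⊇ FIRST(c) = {c}; new: +{c}
  S→c A: FOLLOW(A) ⊇ FOLLOW(S) ⊇ {$,c}; new: +{$,c}
  S: {$,c}  A: {$,c}
[2] — fixpoint
  S: {$,c}  A: {$,c}

FOLLOW(S) = ["$", "c"]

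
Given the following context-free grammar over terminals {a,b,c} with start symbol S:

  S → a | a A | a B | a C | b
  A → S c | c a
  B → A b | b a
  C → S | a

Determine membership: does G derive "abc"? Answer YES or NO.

Convert to CNF:
  S -> T1 A | T1 B | T1 C | a | b
  A -> S T0 | T0 T1
  B -> A T2 | T2 T1
  C -> T1 A | T1 B | T1 C | a | b
  T0 -> c
  T1 -> a
  T2 -> b

Fill CYK table bottom-up:
  [0..0]={C,S,T1}  "a"  orig:{C,S}
  [1..1]={C,S,T2}  "b"  orig:{C,S}
  [2..2]={T0}  "c"  orig:{}
  [0..1]={C,S}  "ab"
  [1..2]={A}  "bc"
  [0..2]={A,C,S}  "abc"

S ∈ T[0,2] ⇒ YES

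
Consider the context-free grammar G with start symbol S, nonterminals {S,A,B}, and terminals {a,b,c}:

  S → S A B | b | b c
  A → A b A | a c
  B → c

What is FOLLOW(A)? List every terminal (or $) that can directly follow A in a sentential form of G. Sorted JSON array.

Compute FIRST by fixpoint:
pass 1:
  A via A→a c: +{a}
  B via B→c: +{c}
  S via S→b: +{b}
  S: {b}  A: {a}  B: {c}
pass 2: — fixpoint
  S: {b}  A: {a}  B: {c}

FOLLOW sets:
FOLLOW(S) := {$}
round 1:
  A→A b A: FOLLOW(A) ⊇ FIRST(b) = {b}; new: +{b}
  S→S A B: FOLLOW(S) ⊇ FIRST(A) = {a}; new: +{a}
  S→S A B: FOLLOW(A) ⊇ FIRST(B) = {c}; new: +{c}
  S→S A B: FOLLOW(B) ⊇ FOLLOW(S) ⊇ {$,a}; new: +{$,a}
  S: {$,a}  A: {b,c}  B: {$,a}
round 2: (no change)
  S: {$,a}  A: {b,c}  B: {$,a}

FOLLOW(A) = ["b", "c"]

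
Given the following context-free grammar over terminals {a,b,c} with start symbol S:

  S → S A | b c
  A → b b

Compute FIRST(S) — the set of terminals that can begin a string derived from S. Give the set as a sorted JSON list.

FIRST sets, iterate to fixpoint:
pass 1:
  A via A→b b: +{b}
  S via S→b c: +{b}
  FIRST[S]={b}  FIRST[A]={b}
pass 2: (no change)
  FIRST[S]={b}  FIRST[A]={b}

FIRST(S) = ["b"]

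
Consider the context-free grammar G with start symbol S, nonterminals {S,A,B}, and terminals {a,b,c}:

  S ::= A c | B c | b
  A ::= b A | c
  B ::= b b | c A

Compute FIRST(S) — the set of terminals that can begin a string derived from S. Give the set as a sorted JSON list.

Compute FIRST by fixpoint:
iter 1:
  A via A→b A: +{b}
  A via A→c: +{c}
  B via B→b b: +{b}
  B via B→c A: +{c}
  S via S→A c: +{b,c}
  FIRST[S]={b,c}  FIRST[A]={b,c}  FIRST[B]={b,c}
iter 2: (stable)
  FIRST[S]={b,c}  FIRST[A]={b,c}  FIRST[B]={b,c}

FIRST(S) = ["b", "c"]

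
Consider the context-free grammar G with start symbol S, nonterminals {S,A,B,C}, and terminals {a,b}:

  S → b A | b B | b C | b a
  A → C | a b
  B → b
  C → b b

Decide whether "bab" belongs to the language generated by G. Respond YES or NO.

Convert to CNF:
  S -> T1 A | T1 B | T1 C | T1 T0
  A -> T0 T1 | T1 T1
  B -> b
  C -> T1 T1
  T0 -> a
  T1 -> b

Fill CYK table bottom-up:
  cell(0,0) b: {B,T1}  orig:{B}
  cell(1,1) a: {T0}  orig:{}
  cell(2,2) b: {B,T1}  orig:{B}
  cell(0,1) ba: {S}
  cell(1,2) ab: {A}
  cell(0,2) bab: {S}

S ∈ T[0,2] ⇒ YES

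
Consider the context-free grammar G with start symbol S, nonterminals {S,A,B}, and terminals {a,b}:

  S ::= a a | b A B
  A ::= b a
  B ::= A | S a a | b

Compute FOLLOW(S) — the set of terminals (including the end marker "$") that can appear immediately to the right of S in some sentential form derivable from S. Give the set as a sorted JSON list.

FIRST sets, iterate to fixpoint:
round 1:
  A via A→b a: +{b}
  B via B→A: +{b}
  S via S→a a: +{a}
  S via S→b A B: +{b}
  FIRST(S)={a,b}  FIRST(A)={b}  FIRST(B)={b}
round 2:
  B via B→S a a: +{a}
  FIRST(S)={a,b}  FIRST(A)={b}  FIRST(B)={a,b}
round 3: done
  FIRST(S)={a,b}  FIRST(A)={b}  FIRST(B)={a,b}

FOLLOW sets:
FOLLOW(S) := {$}
pass 1:
  B→S a a: FOLLOW(S) ⊇ FIRST(a) = {a}; new: +{a}
  S→b A B: FOLLOW(A) ⊇ FIRST(B) = {a,b}; new: +{a,b}
  S→b A B: FOLLOW(B) ⊇ FOLLOW(S) ⊇ {$,a}; new: +{$,a}
  FOLLOW[S]={$,a}  FOLLOW[A]={a,b}  FOLLOW[B]={$,a}
pass 2:
  B→A: FOLLOW(A) ⊇ FOLLOW(B) ⊇ {$,a}; new: +{$}
  FOLLOW[S]={$,a}  FOLLOW[A]={$,a,b}  FOLLOW[B]={$,a}
pass 3: (no change)
  FOLLOW[S]={$,a}  FOLLOW[A]={$,a,b}  FOLLOW[B]={$,a}

FOLLOW(S) = ["$", "a"]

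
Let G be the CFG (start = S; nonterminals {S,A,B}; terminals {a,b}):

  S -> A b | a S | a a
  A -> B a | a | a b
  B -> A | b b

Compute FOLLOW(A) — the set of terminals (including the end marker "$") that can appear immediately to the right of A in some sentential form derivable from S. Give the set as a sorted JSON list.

FIRST iteration:
pass 1:
  A via A→a: +{a}
  B via B→A: +{a}
  B via B→b b: +{b}
  S via S→A b: +{a}
  FIRST[S]={a}  FIRST[A]={a}  FIRST[B]={a,b}
pass 2:
  A via A→B a: +{b}
  S via S→A b: +{b}
  FIRST[S]={a,b}  FIRST[A]={a,b}  FIRST[B]={a,b}
pass 3: (no change)
  FIRST[S]={a,b}  FIRST[A]={a,b}  FIRST[B]={a,b}

Compute FOLLOW by fixpoint:
initialize: $ ∈ FOLLOW(S)
round 1:
  A→B a: FOLLOW(B) ⊇ FIRST(a) = {a}; new: +{a}
  B→A: FOLLOW(A) ⊇ FOLLOW(B) ⊇ {a}; new: +{a}
  S→A b: FOLLOW(A) ⊇ FIRST(b) = {b}; new: +{b}
  FOLLOW[S]={$}  FOLLOW[A]={a,b}  FOLLOW[B]={a}
round 2: (no change)
  FOLLOW[S]={$}  FOLLOW[A]={a,b}  FOLLOW[B]={a}

FOLLOW(A) = ["a", "b"]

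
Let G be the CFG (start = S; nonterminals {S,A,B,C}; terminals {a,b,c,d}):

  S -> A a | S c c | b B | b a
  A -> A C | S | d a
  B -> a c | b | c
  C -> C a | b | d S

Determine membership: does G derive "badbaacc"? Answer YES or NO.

Convert to CNF:
  S -> A T0 | S X5 | T2 B | T2 T0
  A -> A C | A T0 | S X4 | T2 B | T2 T0 | T3 T0
  B -> T0 T1 | b | c
  C -> C T0 | T3 S | b
  T0 -> a
  T1 -> c
  T2 -> b
  T3 -> d
  X4 -> T1 T1
  X5 -> T1 T1

CYK table (by increasing span):
  cell(0,0) b: {B,C,T2}  orig:{B,C}
  cell(1,1) a: {T0}  orig:{}
  cell(2,2) d: {T3}  orig:{}
  cell(3,3) b: {B,C,T2}  orig:{B,C}
  cell(4,4) a: {T0}  orig:{}
  cell(5,5) a: {T0}  orig:{}
  cell(6,6) c: {B,T1}  orig:{B}
  cell(7,7) c: {B,T1}  orig:{B}
  cell(0,1) ba: {A,C,S}
  cell(1,2) ad: ∅
  cell(2,3) db: ∅
  cell(3,4) ba: {A,C,S}
  cell(4,5) aa: ∅
  cell(5,6) ac: {B}
  cell(6,7) cc: {X4,X5}  orig:{}
  cell(0,2) bad: ∅
  cell(1,3) adb: ∅
  cell(2,4) dba: {C}
  cell(3,5) baa: {A,C,S}
  cell(4,6) aac: ∅
  cell(5,7) acc: ∅
  cell(0,3) badb: ∅
  cell(1,4) adba: ∅
  cell(2,5) dbaa: {C}
  cell(3,6) baac: ∅
  cell(4,7) aacc: ∅
  cell(0,4) badba: {A}
  cell(1,5) adbaa: ∅
  cell(2,6) dbaac: ∅
  cell(3,7) baacc: {A,S}
  cell(0,5) badbaa: {A,S}
  cell(1,6) adbaac: ∅
  cell(2,7) dbaacc: {C}
  cell(0,6) badbaac: ∅
  cell(1,7) adbaacc: ∅
  cell(0,7) badbaacc: {A,S}

S ∈ T[0,7] ⇒ YES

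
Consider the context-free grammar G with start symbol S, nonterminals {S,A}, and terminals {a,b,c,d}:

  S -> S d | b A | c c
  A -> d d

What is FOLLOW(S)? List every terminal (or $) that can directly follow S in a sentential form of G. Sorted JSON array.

FIRST iteration:
round 1:
  A via A→d d: +{d}
  S via S→b A: +{b}
  S via S→c c: +{c}
  FIRST(S)={b,c}  FIRST(A)={d}
round 2: (no change)
  FIRST(S)={b,c}  FIRST(A)={d}

FOLLOW sets:
initialize: $ ∈ FOLLOW(S)
round 1:
  S→S d: FOLLOW(S) ⊇ FIRST(d) = {d}; new: +{d}
  S→b A: FOLLOW(A) ⊇ FOLLOW(S) ⊇ {$,d}; new: +{$,d}
  FOLLOW(S)={$,d}  FOLLOW(A)={$,d}
round 2: (stable)
  FOLLOW(S)={$,d}  FOLLOW(A)={$,d}

FOLLOW(S) = ["$", "d"]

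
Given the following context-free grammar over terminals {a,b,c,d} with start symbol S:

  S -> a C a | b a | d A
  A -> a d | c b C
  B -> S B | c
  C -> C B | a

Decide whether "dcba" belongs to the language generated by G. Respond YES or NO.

Convert to CNF:
  S -> T0 X5 | T1 A | T3 T0
  A -> T0 T1 | T2 X4
  B -> S B | c
  C -> C B | a
  T0 -> a
  T1 -> d
  T2 -> c
  T3 -> b
  X4 -> T3 C
  X5 -> C T0

CYK fill:
  [0..0]={T1}  "d"  orig:{}
  [1..1]={B,T2}  "c"  orig:{B}
  [2..2]={T3}  "b"  orig:{}
  [3..3]={C,T0}  "a"  orig:{C}
  [0..1]=∅  "dc"
  [1..2]=∅  "cb"
  [2..3]={S,X4}  "ba"  orig:{S}
  [0..2]=∅  "dcb"
  [1..3]={A}  "cba"
  [0..3]={S}  "dcba"

S ∈ T[0,3] ⇒ YES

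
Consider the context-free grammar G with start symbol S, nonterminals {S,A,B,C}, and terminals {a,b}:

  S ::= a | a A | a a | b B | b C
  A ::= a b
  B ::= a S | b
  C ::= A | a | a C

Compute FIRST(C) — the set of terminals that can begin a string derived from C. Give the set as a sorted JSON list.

FIRST iteration:
[1]
  A via A→a b: +{a}
  B via B→a S: +{a}
  B via B→b: +{b}
  C via C→A: +{a}
  S via S→a: +{a}
  S via S→b B: +{b}
  FIRST[S]={a,b}  FIRST[A]={a}  FIRST[B]={a,b}  FIRST[C]={a}
[2] done
  FIRST[S]={a,b}  FIRST[A]={a}  FIRST[B]={a,b}  FIRST[C]={a}

FIRST(C) = ["a"]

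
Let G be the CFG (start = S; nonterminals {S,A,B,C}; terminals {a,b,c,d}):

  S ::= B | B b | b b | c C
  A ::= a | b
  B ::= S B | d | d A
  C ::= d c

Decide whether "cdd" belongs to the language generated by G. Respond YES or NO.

Convert to CNF:
  S -> B T2 | S B | T0 A | T1 C | T2 T2 | d
  A -> a | b
  B -> S B | T0 A | d
  C -> T0 T1
  T0 -> d
  T1 -> c
  T2 -> b

CYK fill:
  cell(0,0) c: {T1}  orig:{}
  cell(1,1) d: {B,S,T0}  orig:{B,S}
  cell(2,2) d: {B,S,T0}  orig:{B,S}
  cell(0,1) cd: ∅
  cell(1,2) dd: {B,S}
  cell(0,2) cdd: ∅

S ∉ T[0,2] ⇒ NO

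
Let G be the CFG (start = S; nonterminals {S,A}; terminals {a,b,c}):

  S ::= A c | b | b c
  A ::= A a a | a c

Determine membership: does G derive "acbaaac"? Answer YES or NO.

CNF form of G:
  S -> A T1 | T2 T1 | b
  A -> A X3 | T0 T1
  T0 -> a
  T1 -> c
  T2 -> b
  X3 -> T0 T0

CYK fill:
  [0..0]={T0}  "a"  orig:{}
  [1..1]={T1}  "c"  orig:{}
  [2..2]={S,T2}  "b"  orig:{S}
  [3..3]={T0}  "a"  orig:{}
  [4..4]={T0}  "a"  orig:{}
  [5..5]={T0}  "a"  orig:{}
  [6..6]={T1}  "c"  orig:{}
  [0..1]={A}  "ac"
  [1..2]=∅  "cb"
  [2..3]=∅  "ba"
  [3..4]={X3}  "aa"  orig:{}
  [4..5]={X3}  "aa"  orig:{}
  [5..6]={A}  "ac"
  [0..2]=∅  "acb"
  [1..3]=∅  "cba"
  [2..4]=∅  "baa"
  [3..5]=∅  "aaa"
  [4..6]=∅  "aac"
  [0..3]=∅  "acba"
  [1..4]=∅  "cbaa"
  [2..5]=∅  "baaa"
  [3..6]=∅  "aaac"
  [0..4]=∅  "acbaa"
  [1..5]=∅  "cbaaa"
  [2..6]=∅  "baaac"
  [0..5]=∅  "acbaaa"
  [1..6]=∅  "cbaaac"
  [0..6]=∅  "acbaaac"

S ∉ T[0,6] ⇒ NO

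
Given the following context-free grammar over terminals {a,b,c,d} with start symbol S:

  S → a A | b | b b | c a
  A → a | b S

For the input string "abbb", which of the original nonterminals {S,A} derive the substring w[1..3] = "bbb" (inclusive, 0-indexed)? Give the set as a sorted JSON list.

CNF form of G:
  S -> T0 T0 | T1 A | T2 T1 | b
  A -> T0 S | a
  T0 -> b
  T1 -> a
  T2 -> c

CYK table (by increasing span) — only the sub-triangle for w[1..3]:
  T[1,1] 'b' = {S,T0}  orig:{S}
  T[2,2] 'b' = {S,T0}  orig:{S}
  T[3,3] 'b' = {S,T0}  orig:{S}
  T[1,2] 'bb' = {A,S}
  T[2,3] 'bb' = {A,S}
  T[1,3] 'bbb' = {A}

Original NTs in T[1,3] deriving "bbb": ["A"]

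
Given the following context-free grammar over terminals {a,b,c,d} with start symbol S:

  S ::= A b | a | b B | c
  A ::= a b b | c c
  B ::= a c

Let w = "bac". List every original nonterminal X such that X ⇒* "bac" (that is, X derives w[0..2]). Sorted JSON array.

Convert to CNF:
  S -> A T1 | T1 B | a | c
  A -> T0 X3 | T2 T2
  B -> T0 T2
  T0 -> a
  T1 -> b
  T2 -> c
  X3 -> T1 T1

CYK fill (cells [i..j] with 0 ≤ i ≤ j ≤ 2 only):
  [0..0]={T1}  "b"  orig:{}
  [1..1]={S,T0}  "a"  orig:{S}
  [2..2]={S,T2}  "c"  orig:{S}
  [0..1]=∅  "ba"
  [1..2]={B}  "ac"
  [0..2]={S}  "bac"

Original NTs in T[0,2] deriving "bac": ["S"]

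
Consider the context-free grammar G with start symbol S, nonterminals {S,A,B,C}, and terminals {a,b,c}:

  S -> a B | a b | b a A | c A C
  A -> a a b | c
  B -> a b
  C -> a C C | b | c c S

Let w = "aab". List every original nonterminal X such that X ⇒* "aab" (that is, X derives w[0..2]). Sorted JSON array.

Convert to CNF:
  S -> T0 B | T0 T1 | T1 X6 | T2 X7
  A -> T0 X3 | c
  B -> T0 T1
  C -> T0 X4 | T2 X5 | b
  T0 -> a
  T1 -> b
  T2 -> c
  X3 -> T0 T1
  X4 -> C C
  X5 -> T2 S
  X6 -> T0 A
  X7 -> A C

CYK table (by increasing span) (cells [i..j] with 0 ≤ i ≤ j ≤ 2 only):
  T[0,0] 'a' = {T0}  orig:{}
  T[1,1] 'a' = {T0}  orig:{}
  T[2,2] 'b' = {C,T1}  orig:{C}
  T[0,1] 'aa' = ∅
  T[1,2] 'ab' = {B,S,X3}  orig:{B,S}
  T[0,2] 'aab' = {A,S}

Original NTs in T[0,2] deriving "aab": ["A", "S"]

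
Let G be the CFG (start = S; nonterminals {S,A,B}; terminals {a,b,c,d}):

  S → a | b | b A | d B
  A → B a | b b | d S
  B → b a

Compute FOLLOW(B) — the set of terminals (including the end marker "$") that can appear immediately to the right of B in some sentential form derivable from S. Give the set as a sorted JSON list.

FIRST sets, iterate to fixpoint:
round 1:
  A via A→b b: +{b}
  A via A→d S: +{d}
  B via B→b a: +{b}
  S via S→a: +{a}
  S via S→b: +{b}
  S via S→d B: +{d}
  FIRST(S)={a,b,d}  FIRST(A)={b,d}  FIRST(B)={b}
round 2: — fixpoint
  FIRST(S)={a,b,d}  FIRST(A)={b,d}  FIRST(B)={b}

FOLLOW iteration:
FOLLOW(S) := {$}
round 1:
  A→B a: FOLLOW(B) ⊇ FIRST(a) = {a}; new: +{a}
  S→b A: FOLLOW(A) ⊇ FOLLOW(S) ⊇ {$}; new: +{$}
  S→d B: FOLLOW(B) ⊇ FOLLOW(S) ⊇ {$}; new: +{$}
  FOLLOW[S]={$}  FOLLOW[A]={$}  FOLLOW[B]={$,a}
round 2: (no change)
  FOLLOW[S]={$}  FOLLOW[A]={$}  FOLLOW[B]={$,a}

FOLLOW(B) = ["$", "a"]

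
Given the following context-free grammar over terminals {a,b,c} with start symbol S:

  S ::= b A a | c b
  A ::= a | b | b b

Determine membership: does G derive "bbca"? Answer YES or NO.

Convert to CNF:
  S -> T0 X3 | T2 T0
  A -> T0 T0 | a | b
  T0 -> b
  T1 -> a
  T2 -> c
  X3 -> A T1

CYK fill:
  cell(0,0) b: {A,T0}  orig:{A}
  cell(1,1) b: {A,T0}  orig:{A}
  cell(2,2) c: {T2}  orig:{}
  cell(3,3) a: {A,T1}  orig:{A}
  cell(0,1) bb: {A}
  cell(1,2) bc: ∅
  cell(2,3) ca: ∅
  cell(0,2) bbc: ∅
  cell(1,3) bca: ∅
  cell(0,3) bbca: ∅

S ∉ T[0,3] ⇒ NO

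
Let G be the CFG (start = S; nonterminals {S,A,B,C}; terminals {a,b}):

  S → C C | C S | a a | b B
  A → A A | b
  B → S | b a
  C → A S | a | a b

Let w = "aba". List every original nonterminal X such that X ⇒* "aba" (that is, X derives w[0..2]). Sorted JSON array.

CNF form of G:
  S -> C C | C S | T0 T0 | T1 B
  A -> A A | b
  B -> C C | C S | T0 T0 | T1 B | T1 T0
  C -> A S | T0 T1 | a
  T0 -> a
  T1 -> b

Fill CYK table bottom-up — only the sub-triangle for w[0..2]:
  cell(0,0) a: {C,T0}  orig:{C}
  cell(1,1) b: {A,T1}  orig:{A}
  cell(2,2) a: {C,T0}  orig:{C}
  cell(0,1) ab: {C}
  cell(1,2) ba: {B}
  cell(0,2) aba: {B,S}

Original NTs in T[0,2] deriving "aba": ["B", "S"]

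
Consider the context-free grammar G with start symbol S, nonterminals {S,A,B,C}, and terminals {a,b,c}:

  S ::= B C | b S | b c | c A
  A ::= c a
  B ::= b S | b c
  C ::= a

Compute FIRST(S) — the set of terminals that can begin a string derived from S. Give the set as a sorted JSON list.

FIRST iteration:
iter 1:
  A via A→c a: +{c}
  B via B→b S: +{b}
  C via C→a: +{a}
  S via S→B C: +{b}
  S via S→c A: +{c}
  FIRST[S]={b,c}  FIRST[A]={c}  FIRST[B]={b}  FIRST[C]={a}
iter 2: (stable)
  FIRST[S]={b,c}  FIRST[A]={c}  FIRST[B]={b}  FIRST[C]={a}

FIRST(S) = ["b", "c"]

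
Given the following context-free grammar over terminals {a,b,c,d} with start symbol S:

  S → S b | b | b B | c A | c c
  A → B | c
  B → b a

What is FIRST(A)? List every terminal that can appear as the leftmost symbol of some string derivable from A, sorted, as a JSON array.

FIRST sets, iterate to fixpoint:
[1]
  A via A→c: +{c}
  B via B→b a: +{b}
  S via S→b: +{b}
  S via S→c A: +{c}
  S: {b,c}  A: {c}  B: {b}
[2]
  A via A→B: +{b}
  S: {b,c}  A: {b,c}  B: {b}
[3] — fixpoint
  S: {b,c}  A: {b,c}  B: {b}

FIRST(A) = ["b", "c"]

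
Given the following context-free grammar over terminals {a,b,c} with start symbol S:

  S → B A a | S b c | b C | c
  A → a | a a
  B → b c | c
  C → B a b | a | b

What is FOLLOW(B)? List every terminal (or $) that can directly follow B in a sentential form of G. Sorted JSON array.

FIRST sets, iterate to fixpoint:
iter 1:
  A via A→a: +{a}
  B via B→b c: +{b}
  B via B→c: +{c}
  C via C→B a b: +{b,c}
  C via C→a: +{a}
  S via S→B A a: +{b,c}
  FIRST[S]={b,c}  FIRST[A]={a}  FIRST[B]={b,c}  FIRST[C]={a,b,c}
iter 2: (no change)
  FIRST[S]={b,c}  FIRST[A]={a}  FIRST[B]={b,c}  FIRST[C]={a,b,c}

FOLLOW iteration:
initialize: $ ∈ FOLLOW(S)
iter 1:
  C→B a b: FOLLOW(B) ⊇ FIRST(a) = {a}; new: +{a}
  S→B A a: FOLLOW(A) ⊇ FIRST(a) = {a}; new: +{a}
  S→S b c: FOLLOW(S) ⊇ FIRST(b) = {b}; new: +{b}
  S→b C: FOLLOW(C) ⊇ FOLLOW(S) ⊇ {$,b}; new: +{$,b}
  S: {$,b}  A: {a}  B: {a}  C: {$,b}
iter 2: (stable)
  S: {$,b}  A: {a}  B: {a}  C: {$,b}

FOLLOW(B) = ["a"]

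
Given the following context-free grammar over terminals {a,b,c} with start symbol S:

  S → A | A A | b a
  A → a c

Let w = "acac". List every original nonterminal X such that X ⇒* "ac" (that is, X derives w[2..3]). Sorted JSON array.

CNF form of G:
  S -> A A | T0 T1 | T2 T0
  A -> T0 T1
  T0 -> a
  T1 -> c
  T2 -> b

Fill CYK table bottom-up — only the sub-triangle for w[2..3]:
  cell(2,2) a: {T0}  orig:{}
  cell(3,3) c: {T1}  orig:{}
  cell(2,3) ac: {A,S}

Original NTs in T[2,3] deriving "ac": ["A", "S"]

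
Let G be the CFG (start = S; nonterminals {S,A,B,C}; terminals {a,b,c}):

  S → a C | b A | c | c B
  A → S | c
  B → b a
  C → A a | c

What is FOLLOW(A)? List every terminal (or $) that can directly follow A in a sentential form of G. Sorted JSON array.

Compute FIRST by fixpoint:
iter 1:
  A via A→c: +{c}
  B via B→b a: +{b}
  C via C→A a: +{c}
  S via S→a C: +{a}
  S via S→b A: +{b}
  S via S→c: +{c}
  S: {a,b,c}  A: {c}  B: {b}  C: {c}
iter 2:
  A via A→S: +{a,b}
  C via C→A a: +{a,b}
  S: {a,b,c}  A: {a,b,c}  B: {b}  C: {a,b,c}
iter 3: (no change)
  S: {a,b,c}  A: {a,b,c}  B: {b}  C: {a,b,c}

FOLLOW sets:
seed FOLLOW(S) with $
iter 1:
  C→A a: FOLLOW(A) ⊇ FIRST(a) = {a}; new: +{a}
  S→a C: FOLLOW(C) ⊇ FOLLOW(S) ⊇ {$}; new: +{$}
  S→b A: FOLLOW(A) ⊇ FOLLOW(S) ⊇ {$}; new: +{$}
  S→c B: FOLLOW(B) ⊇ FOLLOW(S) ⊇ {$}; new: +{$}
  S: {$}  A: {$,a}  B: {$}  C: {$}
iter 2:
  A→S: FOLLOW(S) ⊇ FOLLOW(A) ⊇ {$,a}; new: +{a}
  S→a C: FOLLOW(C) ⊇ FOLLOW(S) ⊇ {$,a}; new: +{a}
  S→c B: FOLLOW(B) ⊇ FOLLOW(S) ⊇ {$,a}; new: +{a}
  S: {$,a}  A: {$,a}  B: {$,a}  C: {$,a}
iter 3: (stable)
  S: {$,a}  A: {$,a}  B: {$,a}  C: {$,a}

FOLLOW(A) = ["$", "a"]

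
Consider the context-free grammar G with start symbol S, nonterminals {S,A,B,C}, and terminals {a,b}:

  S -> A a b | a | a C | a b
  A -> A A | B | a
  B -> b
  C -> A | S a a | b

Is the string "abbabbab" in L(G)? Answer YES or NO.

CNF form of G:
  S -> A X3 | T0 C | T0 T1 | a
  A -> A A | a | b
  B -> b
  C -> A A | S X2 | a | b
  T0 -> a
  T1 -> b
  X2 -> T0 T0
  X3 -> T0 T1

CYK table (by increasing span):
  cell(0,0) a: {A,C,S,T0}  orig:{A,C,S}
  cell(1,1) b: {A,B,C,T1}  orig:{A,B,C}
  cell(2,2) b: {A,B,C,T1}  orig:{A,B,C}
  cell(3,3) a: {A,C,S,T0}  orig:{A,C,S}
  cell(4,4) b: {A,B,C,T1}  orig:{A,B,C}
  cell(5,5) b: {A,B,C,T1}  orig:{A,B,C}
  cell(6,6) a: {A,C,S,T0}  orig:{A,C,S}
  cell(7,7) b: {A,B,C,T1}  orig:{A,B,C}
  cell(0,1) ab: {A,C,S,X3}  orig:{A,C,S}
  cell(1,2) bb: {A,C}
  cell(2,3) ba: {A,C}
  cell(3,4) ab: {A,C,S,X3}  orig:{A,C,S}
  cell(4,5) bb: {A,C}
  cell(5,6) ba: {A,C}
  cell(6,7) ab: {A,C,S,X3}  orig:{A,C,S}
  cell(0,2) abb: {A,C,S}
  cell(1,3) bba: {A,C}
  cell(2,4) bab: {A,C,S}
  cell(3,5) abb: {A,C,S}
  cell(4,6) bba: {A,C}
  cell(5,7) bab: {A,C,S}
  cell(0,3) abba: {A,C,S}
  cell(1,4) bbab: {A,C,S}
  cell(2,5) babb: {A,C}
  cell(3,6) abba: {A,C,S}
  cell(4,7) bbab: {A,C,S}
  cell(0,4) abbab: {A,C,S}
  cell(1,5) bbabb: {A,C}
  cell(2,6) babba: {A,C}
  cell(3,7) abbab: {A,C,S}
  cell(0,5) abbabb: {A,C,S}
  cell(1,6) bbabba: {A,C}
  cell(2,7) babbab: {A,C,S}
  cell(0,6) abbabba: {A,C,S}
  cell(1,7) bbabbab: {A,C,S}
  cell(0,7) abbabbab: {A,C,S}

S ∈ T[0,7] ⇒ YES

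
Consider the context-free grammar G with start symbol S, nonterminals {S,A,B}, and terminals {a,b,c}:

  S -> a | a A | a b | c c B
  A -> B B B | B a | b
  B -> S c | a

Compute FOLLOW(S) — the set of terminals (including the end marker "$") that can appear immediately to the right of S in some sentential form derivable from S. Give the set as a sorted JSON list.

FIRST iteration:
round 1:
  A via A→b: +{b}
  B via B→a: +{a}
  S via S→a: +{a}
  S via S→c c B: +{c}
  S: {a,c}  A: {b}  B: {a}
round 2:
  A via A→B B B: +{a}
  B via B→S c: +{c}
  S: {a,c}  A: {a,b}  B: {a,c}
round 3:
  A via A→B B B: +{c}
  S: {a,c}  A: {a,b,c}  B: {a,c}
round 4: (stable)
  S: {a,c}  A: {a,b,c}  B: {a,c}

FOLLOW sets:
FOLLOW(S) := {$}
round 1:
  A→B B B: FOLLOW(B) ⊇ FIRST(B) = {a,c}; new: +{a,c}
  B→S c: FOLLOW(S) ⊇ FIRST(c) = {c}; new: +{c}
  S→a A: FOLLOW(A) ⊇ FOLLOW(S) ⊇ {$,c}; new: +{$,c}
  S→c c B: FOLLOW(B) ⊇ FOLLOW(S) ⊇ {$,c}; new: +{$}
  S: {$,c}  A: {$,c}  B: {$,a,c}
round 2: — fixpoint
  S: {$,c}  A: {$,c}  B: {$,a,c}

FOLLOW(S) = ["$", "c"]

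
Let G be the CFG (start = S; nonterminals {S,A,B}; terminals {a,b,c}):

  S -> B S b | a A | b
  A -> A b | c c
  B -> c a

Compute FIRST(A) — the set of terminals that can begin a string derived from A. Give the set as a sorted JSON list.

FIRST iteration:
[1]
  A via A→c c: +{c}
  B via B→c a: +{c}
  S via S→B S b: +{c}
  S via S→a A: +{a}
  S via S→b: +{b}
  FIRST(S)={a,b,c}  FIRST(A)={c}  FIRST(B)={c}
[2] done
  FIRST(S)={a,b,c}  FIRST(A)={c}  FIRST(B)={c}

FIRST(A) = ["c"]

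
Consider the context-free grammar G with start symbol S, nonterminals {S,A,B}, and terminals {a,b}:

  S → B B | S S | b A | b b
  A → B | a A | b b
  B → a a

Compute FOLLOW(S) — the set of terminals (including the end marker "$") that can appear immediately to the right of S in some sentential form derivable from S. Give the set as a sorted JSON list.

FIRST sets, iterate to fixpoint:
round 1:
  A via A→a A: +{a}
  A via A→b b: +{b}
  B via B→a a: +{a}
  S via S→B B: +{a}
  S via S→b A: +{b}
  FIRST[S]={a,b}  FIRST[A]={a,b}  FIRST[B]={a}
round 2: — fixpoint
  FIRST[S]={a,b}  FIRST[A]={a,b}  FIRST[B]={a}

FOLLOW sets:
initialize: $ ∈ FOLLOW(S)
[1]
  S→B B: FOLLOW(B) ⊇ FIRST(B) = {a}; new: +{a}
  S→B B: FOLLOW(B) ⊇ FOLLOW(S) ⊇ {$}; new: +{$}
  S→S S: FOLLOW(S) ⊇ FIRST(S) = {a,b}; new: +{a,b}
  S→b A: FOLLOW(A) ⊇ FOLLOW(S) ⊇ {$,a,b}; new: +{$,a,b}
  S: {$,a,b}  A: {$,a,b}  B: {$,a}
[2]
  A→B: FOLLOW(B) ⊇ FOLLOW(A) ⊇ {$,a,b}; new: +{b}
  S: {$,a,b}  A: {$,a,b}  B: {$,a,b}
[3] — fixpoint
  S: {$,a,b}  A: {$,a,b}  B: {$,a,b}

FOLLOW(S) = ["$", "a", "b"]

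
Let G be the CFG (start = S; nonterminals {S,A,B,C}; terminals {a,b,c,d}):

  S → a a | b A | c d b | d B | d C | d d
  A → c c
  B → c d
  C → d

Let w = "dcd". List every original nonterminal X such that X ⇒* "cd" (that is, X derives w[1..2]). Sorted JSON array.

CNF form of G:
  S -> T0 X4 | T1 B | T1 C | T1 T1 | T2 T2 | T3 A
  A -> T0 T0
  B -> T0 T1
  C -> d
  T0 -> c
  T1 -> d
  T2 -> a
  T3 -> b
  X4 -> T1 T3

CYK table (by increasing span) (cells [i..j] with 1 ≤ i ≤ j ≤ 2 only):
  [1..1]={T0}  "c"  orig:{}
  [2..2]={C,T1}  "d"  orig:{C}
  [1..2]={B}  "cd"

Original NTs in T[1,2] deriving "cd": ["B"]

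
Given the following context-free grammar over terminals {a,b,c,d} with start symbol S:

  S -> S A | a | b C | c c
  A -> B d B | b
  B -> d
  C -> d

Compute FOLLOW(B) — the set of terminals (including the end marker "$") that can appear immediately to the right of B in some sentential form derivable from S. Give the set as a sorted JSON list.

FIRST iteration:
iter 1:
  A via A→b: +{b}
  B via B→d: +{d}
  C via C→d: +{d}
  S via S→a: +{a}
  S via S→b C: +{b}
  S via S→c c: +{c}
  S: {a,b,c}  A: {b}  B: {d}  C: {d}
iter 2:
  A via A→B d B: +{d}
  S: {a,b,c}  A: {b,d}  B: {d}  C: {d}
iter 3: (no change)
  S: {a,b,c}  A: {b,d}  B: {d}  C: {d}

Compute FOLLOW by fixpoint:
initialize: $ ∈ FOLLOW(S)
round 1:
  A→B d B: FOLLOW(B) ⊇ FIRST(d) = {d}; new: +{d}
  S→S A: FOLLOW(S) ⊇ FIRST(A) = {b,d}; new: +{b,d}
  S→S A: FOLLOW(A) ⊇ FOLLOW(S) ⊇ {$,b,d}; new: +{$,b,d}
  S→b C: FOLLOW(C) ⊇ FOLLOW(S) ⊇ {$,b,d}; new: +{$,b,d}
  S: {$,b,d}  A: {$,b,d}  B: {d}  C: {$,b,d}
round 2:
  A→B d B: FOLLOW(B) ⊇ FOLLOW(A) ⊇ {$,b,d}; new: +{$,b}
  S: {$,b,d}  A: {$,b,d}  B: {$,b,d}  C: {$,b,d}
round 3: (no change)
  S: {$,b,d}  A: {$,b,d}  B: {$,b,d}  C: {$,b,d}

FOLLOW(B) = ["$", "b", "d"]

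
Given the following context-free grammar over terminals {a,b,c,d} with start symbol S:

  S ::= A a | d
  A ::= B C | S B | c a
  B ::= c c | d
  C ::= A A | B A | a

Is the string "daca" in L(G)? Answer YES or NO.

CNF form of G:
  S -> A T1 | d
  A -> B C | S B | T0 T1
  B -> T0 T0 | d
  C -> A A | B A | a
  T0 -> c
  T1 -> a

Fill CYK table bottom-up:
  T[0,0] 'd' = {B,S}
  T[1,1] 'a' = {C,T1}  orig:{C}
  T[2,2] 'c' = {T0}  orig:{}
  T[3,3] 'a' = {C,T1}  orig:{C}
  T[0,1] 'da' = {A}
  T[1,2] 'ac' = ∅
  T[2,3] 'ca' = {A}
  T[0,2] 'dac' = ∅
  T[1,3] 'aca' = ∅
  T[0,3] 'daca' = {C}

S ∉ T[0,3] ⇒ NO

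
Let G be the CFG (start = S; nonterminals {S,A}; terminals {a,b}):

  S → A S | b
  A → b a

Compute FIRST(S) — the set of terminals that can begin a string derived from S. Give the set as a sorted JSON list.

FIRST iteration:
round 1:
  A via A→b a: +{b}
  S via S→A S: +{b}
  FIRST(S)={b}  FIRST(A)={b}
round 2: (stable)
  FIRST(S)={b}  FIRST(A)={b}

FIRST(S) = ["b"]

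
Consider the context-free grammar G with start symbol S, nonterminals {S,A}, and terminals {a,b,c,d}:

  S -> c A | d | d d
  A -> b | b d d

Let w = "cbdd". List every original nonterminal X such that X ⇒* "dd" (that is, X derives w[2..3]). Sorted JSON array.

Convert to CNF:
  S -> T1 T1 | T2 A | d
  A -> T0 X3 | b
  T0 -> b
  T1 -> d
  T2 -> c
  X3 -> T1 T1

CYK fill (cells [i..j] with 2 ≤ i ≤ j ≤ 3 only):
  [2..2]={S,T1}  "d"  orig:{S}
  [3..3]={S,T1}  "d"  orig:{S}
  [2..3]={S,X3}  "dd"  orig:{S}

Original NTs in T[2,3] deriving "dd": ["S"]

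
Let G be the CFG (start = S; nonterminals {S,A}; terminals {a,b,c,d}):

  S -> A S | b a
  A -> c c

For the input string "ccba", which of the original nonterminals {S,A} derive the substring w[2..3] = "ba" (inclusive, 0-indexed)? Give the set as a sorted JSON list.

Convert to CNF:
  S -> A S | T1 T2
  A -> T0 T0
  T0 -> c
  T1 -> b
  T2 -> a

CYK table (by increasing span) (cells [i..j] with 2 ≤ i ≤ j ≤ 3 only):
  T[2,2] 'b' = {T1}  orig:{}
  T[3,3] 'a' = {T2}  orig:{}
  T[2,3] 'ba' = {S}

Original NTs in T[2,3] deriving "ba": ["S"]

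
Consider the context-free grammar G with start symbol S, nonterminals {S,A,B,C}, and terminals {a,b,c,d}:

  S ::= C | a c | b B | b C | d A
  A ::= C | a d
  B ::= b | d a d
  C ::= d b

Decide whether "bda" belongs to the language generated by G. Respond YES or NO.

Convert to CNF:
  S -> T0 T3 | T1 A | T1 T2 | T2 B | T2 C
  A -> T0 T1 | T1 T2
  B -> T1 X4 | b
  C -> T1 T2
  T0 -> a
  T1 -> d
  T2 -> b
  T3 -> c
  X4 -> T0 T1

Fill CYK table bottom-up:
  [0..0]={B,T2}  "b"  orig:{B}
  [1..1]={T1}  "d"  orig:{}
  [2..2]={T0}  "a"  orig:{}
  [0..1]=∅  "bd"
  [1..2]=∅  "da"
  [0..2]=∅  "bda"

S ∉ T[0,2] ⇒ NO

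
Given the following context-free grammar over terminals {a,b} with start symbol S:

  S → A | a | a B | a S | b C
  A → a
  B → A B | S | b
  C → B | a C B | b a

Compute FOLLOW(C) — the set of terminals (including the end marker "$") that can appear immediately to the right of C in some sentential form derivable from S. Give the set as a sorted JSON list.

Compute FIRST by fixpoint:
pass 1:
  A via A→a: +{a}
  B via B→A B: +{a}
  B via B→b: +{b}
  C via C→B: +{a,b}
  S via S→A: +{a}
  S via S→b C: +{b}
  FIRST(S)={a,b}  FIRST(A)={a}  FIRST(B)={a,b}  FIRST(C)={a,b}
pass 2: (stable)
  FIRST(S)={a,b}  FIRST(A)={a}  FIRST(B)={a,b}  FIRST(C)={a,b}

FOLLOW sets:
initialize: $ ∈ FOLLOW(S)
pass 1:
  B→A B: FOLLOW(A) ⊇ FIRST(B) = {a,b}; new: +{a,b}
  C→a C B: FOLLOW(C) ⊇ FIRST(B) = {a,b}; new: +{a,b}
  C→a C B: FOLLOW(B) ⊇ FOLLOW(C) ⊇ {a,b}; new: +{a,b}
  S→A: FOLLOW(A) ⊇ FOLLOW(S) ⊇ {$}; new: +{$}
  S→a B: FOLLOW(B) ⊇ FOLLOW(S) ⊇ {$}; new: +{$}
  S→b C: FOLLOW(C) ⊇ FOLLOW(S) ⊇ {$}; new: +{$}
  S: {$}  A: {$,a,b}  B: {$,a,b}  C: {$,a,b}
pass 2:
  B→S: FOLLOW(S) ⊇ FOLLOW(B) ⊇ {$,a,b}; new: +{a,b}
  S: {$,a,b}  A: {$,a,b}  B: {$,a,b}  C: {$,a,b}
pass 3: (no change)
  S: {$,a,b}  A: {$,a,b}  B: {$,a,b}  C: {$,a,b}

FOLLOW(C) = ["$", "a", "b"]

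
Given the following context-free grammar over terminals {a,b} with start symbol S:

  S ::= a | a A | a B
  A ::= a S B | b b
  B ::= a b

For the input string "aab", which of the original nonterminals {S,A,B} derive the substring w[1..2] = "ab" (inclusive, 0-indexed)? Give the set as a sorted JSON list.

CNF form of G:
  S -> T0 A | T0 B | a
  A -> T0 X2 | T1 T1
  B -> T0 T1
  T0 -> a
  T1 -> b
  X2 -> S B

CYK table (by increasing span) — only the sub-triangle for w[1..2]:
  cell(1,1) a: {S,T0}  orig:{S}
  cell(2,2) b: {T1}  orig:{}
  cell(1,2) ab: {B}

Original NTs in T[1,2] deriving "ab": ["B"]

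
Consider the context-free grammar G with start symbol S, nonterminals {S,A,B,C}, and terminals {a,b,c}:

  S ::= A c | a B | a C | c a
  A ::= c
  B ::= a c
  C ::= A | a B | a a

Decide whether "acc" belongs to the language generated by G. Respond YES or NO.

CNF form of G:
  S -> A T1 | T0 B | T0 C | T1 T0
  A -> c
  B -> T0 T1
  C -> T0 B | T0 T0 | c
  T0 -> a
  T1 -> c

CYK fill:
  cell(0,0) a: {T0}  orig:{}
  cell(1,1) c: {A,C,T1}  orig:{A,C}
  cell(2,2) c: {A,C,T1}  orig:{A,C}
  cell(0,1) ac: {B,S}
  cell(1,2) cc: {S}
  cell(0,2) acc: ∅

S ∉ T[0,2] ⇒ NO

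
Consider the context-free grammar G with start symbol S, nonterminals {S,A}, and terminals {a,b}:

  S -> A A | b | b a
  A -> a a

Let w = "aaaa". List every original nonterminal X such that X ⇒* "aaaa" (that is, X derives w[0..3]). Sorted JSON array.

CNF form of G:
  S -> A A | T1 T0 | b
  A -> T0 T0
  T0 -> a
  T1 -> b

CYK fill (cells [i..j] with 0 ≤ i ≤ j ≤ 3 only):
  T[0,0] 'a' = {T0}  orig:{}
  T[1,1] 'a' = {T0}  orig:{}
  T[2,2] 'a' = {T0}  orig:{}
  T[3,3] 'a' = {T0}  orig:{}
  T[0,1] 'aa' = {A}
  T[1,2] 'aa' = {A}
  T[2,3] 'aa' = {A}
  T[0,2] 'aaa' = ∅
  T[1,3] 'aaa' = ∅
  T[0,3] 'aaaa' = {S}

Original NTs in T[0,3] deriving "aaaa": ["S"]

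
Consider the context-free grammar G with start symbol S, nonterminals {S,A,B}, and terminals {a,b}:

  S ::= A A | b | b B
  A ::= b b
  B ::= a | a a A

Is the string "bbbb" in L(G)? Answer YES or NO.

CNF form of G:
  S -> A A | T0 B | b
  A -> T0 T0
  B -> T1 X2 | a
  T0 -> b
  T1 -> a
  X2 -> T1 A

CYK table (by increasing span):
  [0..0]={S,T0}  "b"  orig:{S}
  [1..1]={S,T0}  "b"  orig:{S}
  [2..2]={S,T0}  "b"  orig:{S}
  [3..3]={S,T0}  "b"  orig:{S}
  [0..1]={A}  "bb"
  [1..2]={A}  "bb"
  [2..3]={A}  "bb"
  [0..2]=∅  "bbb"
  [1..3]=∅  "bbb"
  [0..3]={S}  "bbbb"

S ∈ T[0,3] ⇒ YES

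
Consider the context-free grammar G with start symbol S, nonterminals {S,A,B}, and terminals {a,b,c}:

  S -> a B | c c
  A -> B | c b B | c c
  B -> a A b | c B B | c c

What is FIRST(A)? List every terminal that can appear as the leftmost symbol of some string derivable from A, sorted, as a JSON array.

Compute FIRST by fixpoint:
iter 1:
  A via A→c b B: +{c}
  B via B→a A b: +{a}
  B via B→c B B: +{c}
  S via S→a B: +{a}
  S via S→c c: +{c}
  S: {a,c}  A: {c}  B: {a,c}
iter 2:
  A via A→B: +{a}
  S: {a,c}  A: {a,c}  B: {a,c}
iter 3: done
  S: {a,c}  A: {a,c}  B: {a,c}

FIRST(A) = ["a", "c"]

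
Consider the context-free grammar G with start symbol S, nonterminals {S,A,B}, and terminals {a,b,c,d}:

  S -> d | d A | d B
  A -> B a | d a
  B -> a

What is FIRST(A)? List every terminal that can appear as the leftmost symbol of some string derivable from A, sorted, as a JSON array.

FIRST sets, iterate to fixpoint:
round 1:
  A via A→d a: +{d}
  B via B→a: +{a}
  S via S→d: +{d}
  S: {d}  A: {d}  B: {a}
round 2:
  A via A→B a: +{a}
  S: {d}  A: {a,d}  B: {a}
round 3: (stable)
  S: {d}  A: {a,d}  B: {a}

FIRST(A) = ["a", "d"]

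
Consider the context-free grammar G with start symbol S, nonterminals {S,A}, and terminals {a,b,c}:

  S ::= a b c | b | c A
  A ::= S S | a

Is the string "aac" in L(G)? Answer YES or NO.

CNF form of G:
  S -> T0 X3 | T2 A | b
  A -> S S | a
  T0 -> a
  T1 -> b
  T2 -> c
  X3 -> T1 T2

CYK table (by increasing span):
  [0..0]={A,T0}  "a"  orig:{A}
  [1..1]={A,T0}  "a"  orig:{A}
  [2..2]={T2}  "c"  orig:{}
  [0..1]=∅  "aa"
  [1..2]=∅  "ac"
  [0..2]=∅  "aac"

S ∉ T[0,2] ⇒ NO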